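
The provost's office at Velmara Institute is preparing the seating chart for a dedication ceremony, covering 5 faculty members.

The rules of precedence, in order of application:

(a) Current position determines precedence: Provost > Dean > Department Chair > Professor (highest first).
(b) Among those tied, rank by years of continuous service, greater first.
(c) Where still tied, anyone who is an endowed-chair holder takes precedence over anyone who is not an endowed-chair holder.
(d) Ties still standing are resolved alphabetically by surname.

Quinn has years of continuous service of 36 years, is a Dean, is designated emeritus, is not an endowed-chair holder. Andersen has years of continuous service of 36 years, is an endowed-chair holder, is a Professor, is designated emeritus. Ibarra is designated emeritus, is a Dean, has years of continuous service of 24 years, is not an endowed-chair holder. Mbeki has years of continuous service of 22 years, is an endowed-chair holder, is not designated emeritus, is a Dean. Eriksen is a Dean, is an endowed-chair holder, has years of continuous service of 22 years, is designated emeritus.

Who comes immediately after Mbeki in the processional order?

By current position: Quinn, Ibarra, Eriksen and Mbeki (Dean); then Andersen (Professor).
Among Quinn, Ibarra, Eriksen and Mbeki, by years of continuous service (higher first): Quinn (36 years) before Ibarra (24 years) before Eriksen and Mbeki (22 years).
Eriksen and Mbeki are each an endowed-chair holder, so the next rule applies.
Among Eriksen and Mbeki, alphabetically by surname: Eriksen before Mbeki.
Order: Quinn, Ibarra, Eriksen, Mbeki, Andersen.

Andersen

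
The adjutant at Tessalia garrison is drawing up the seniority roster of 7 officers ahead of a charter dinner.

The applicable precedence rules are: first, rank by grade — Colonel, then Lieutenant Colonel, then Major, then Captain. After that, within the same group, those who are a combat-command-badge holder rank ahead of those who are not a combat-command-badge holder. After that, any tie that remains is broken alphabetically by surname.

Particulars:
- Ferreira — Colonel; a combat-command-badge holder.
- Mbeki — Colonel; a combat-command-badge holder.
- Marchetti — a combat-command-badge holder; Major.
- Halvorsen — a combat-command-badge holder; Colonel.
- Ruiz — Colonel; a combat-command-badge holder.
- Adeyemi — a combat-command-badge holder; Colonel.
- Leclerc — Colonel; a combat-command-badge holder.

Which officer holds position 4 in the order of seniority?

Leclerc

By grade: Adeyemi, Ferreira, Halvorsen, Leclerc, Mbeki and Ruiz (Colonel); then Marchetti (Major).
Adeyemi, Ferreira, Halvorsen, Leclerc, Mbeki and Ruiz are each a combat-command-badge holder, so the next rule applies.
Among Adeyemi, Ferreira, Halvorsen, Leclerc, Mbeki and Ruiz, alphabetically by surname: Adeyemi before Ferreira before Halvorsen before Leclerc before Mbeki before Ruiz.
Order: Adeyemi, Ferreira, Halvorsen, Leclerc, Mbeki, Ruiz, Marchetti.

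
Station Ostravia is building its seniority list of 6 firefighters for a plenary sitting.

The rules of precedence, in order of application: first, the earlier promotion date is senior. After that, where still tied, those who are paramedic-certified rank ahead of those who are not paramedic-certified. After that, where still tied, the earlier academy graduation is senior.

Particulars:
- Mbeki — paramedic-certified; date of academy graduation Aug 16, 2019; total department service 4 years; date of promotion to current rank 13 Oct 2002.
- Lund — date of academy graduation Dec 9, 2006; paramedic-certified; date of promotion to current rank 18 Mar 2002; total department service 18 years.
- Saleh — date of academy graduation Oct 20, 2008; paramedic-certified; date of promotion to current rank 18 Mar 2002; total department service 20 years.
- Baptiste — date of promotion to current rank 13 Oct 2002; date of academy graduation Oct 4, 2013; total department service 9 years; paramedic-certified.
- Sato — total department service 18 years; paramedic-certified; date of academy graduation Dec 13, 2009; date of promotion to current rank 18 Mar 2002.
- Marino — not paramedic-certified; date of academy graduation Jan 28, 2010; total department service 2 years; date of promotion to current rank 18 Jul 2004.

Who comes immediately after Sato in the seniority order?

By date of promotion to current rank (earlier first): Lund, Saleh and Sato (each 18 Mar 2002); then Baptiste and Mbeki (both 13 Oct 2002); then Marino (18 Jul 2004).
Lund, Saleh and Sato are each paramedic-certified, so the next rule applies.
Among Lund, Saleh and Sato, by date of academy graduation (earlier first): Lund (Dec 9, 2006) before Saleh (Oct 20, 2008) before Sato (Dec 13, 2009).
Baptiste and Mbeki are each paramedic-certified, so the next rule applies.
Among Baptiste and Mbeki, by date of academy graduation (earlier first): Baptiste (Oct 4, 2013) before Mbeki (Aug 16, 2019).
Order: Lund, Saleh, Sato, Baptiste, Mbeki, Marino.

Baptiste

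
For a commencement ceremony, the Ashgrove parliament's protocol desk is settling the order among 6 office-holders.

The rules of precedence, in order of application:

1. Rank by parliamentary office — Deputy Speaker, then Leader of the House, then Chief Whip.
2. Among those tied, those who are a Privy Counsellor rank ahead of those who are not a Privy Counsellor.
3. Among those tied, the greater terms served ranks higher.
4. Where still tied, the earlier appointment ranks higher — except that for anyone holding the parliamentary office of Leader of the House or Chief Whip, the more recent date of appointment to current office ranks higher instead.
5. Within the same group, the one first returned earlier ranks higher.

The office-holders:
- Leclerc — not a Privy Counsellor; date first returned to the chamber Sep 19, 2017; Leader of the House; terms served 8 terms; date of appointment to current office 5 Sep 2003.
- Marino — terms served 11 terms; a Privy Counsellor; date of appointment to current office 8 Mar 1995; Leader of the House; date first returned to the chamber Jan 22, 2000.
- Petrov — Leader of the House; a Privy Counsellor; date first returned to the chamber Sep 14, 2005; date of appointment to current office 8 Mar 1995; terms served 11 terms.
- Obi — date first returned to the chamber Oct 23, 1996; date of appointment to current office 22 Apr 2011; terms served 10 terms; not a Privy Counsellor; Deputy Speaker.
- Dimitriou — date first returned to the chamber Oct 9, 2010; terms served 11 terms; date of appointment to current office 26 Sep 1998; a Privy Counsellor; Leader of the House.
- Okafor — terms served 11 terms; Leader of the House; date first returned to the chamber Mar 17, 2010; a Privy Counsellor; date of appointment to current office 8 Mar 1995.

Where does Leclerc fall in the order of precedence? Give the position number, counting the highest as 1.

6

By parliamentary office: Obi (Deputy Speaker); then Dimitriou, Marino, Petrov, Okafor and Leclerc (Leader of the House).
Among Dimitriou, Marino, Petrov, Okafor and Leclerc, a Privy Counsellor before not a Privy Counsellor: Dimitriou, Marino, Petrov and Okafor (a Privy Counsellor) before Leclerc (not a Privy Counsellor).
Dimitriou, Marino, Petrov and Okafor all have terms served 11 terms, so the next rule applies.
Among Dimitriou, Marino, Petrov and Okafor, by date of appointment to current office (later first) (reversed rule for this group): Dimitriou (26 Sep 1998) before Marino, Petrov and Okafor (8 Mar 1995).
Among Marino, Petrov and Okafor, by date first returned to the chamber (earlier first): Marino (Jan 22, 2000) before Petrov (Sep 14, 2005) before Okafor (Mar 17, 2010).
Order: Obi, Dimitriou, Marino, Petrov, Okafor, Leclerc. So position 6.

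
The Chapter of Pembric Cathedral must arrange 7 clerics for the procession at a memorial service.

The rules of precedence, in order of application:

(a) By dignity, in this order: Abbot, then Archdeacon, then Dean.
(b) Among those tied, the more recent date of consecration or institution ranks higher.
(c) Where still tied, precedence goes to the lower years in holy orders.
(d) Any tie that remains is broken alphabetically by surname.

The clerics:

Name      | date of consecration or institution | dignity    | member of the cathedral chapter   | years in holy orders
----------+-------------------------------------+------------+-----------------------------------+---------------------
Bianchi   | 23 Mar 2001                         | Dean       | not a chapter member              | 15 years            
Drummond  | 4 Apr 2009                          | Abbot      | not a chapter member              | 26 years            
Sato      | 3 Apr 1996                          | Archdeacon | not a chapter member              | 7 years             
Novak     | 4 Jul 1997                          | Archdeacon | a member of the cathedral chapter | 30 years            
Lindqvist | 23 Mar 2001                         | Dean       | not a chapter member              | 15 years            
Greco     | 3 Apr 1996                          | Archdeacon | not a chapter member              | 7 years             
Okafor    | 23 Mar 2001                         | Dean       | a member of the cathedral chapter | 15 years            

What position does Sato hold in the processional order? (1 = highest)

By dignity: Drummond (Abbot); then Novak, Greco and Sato (Archdeacon); then Bianchi, Lindqvist and Okafor (Dean).
Among Novak, Greco and Sato, by date of consecration or institution (later first): Novak (4 Jul 1997) before Greco and Sato (3 Apr 1996).
Greco and Sato both have years in holy orders 7 years, so the next rule applies.
Among Greco and Sato, alphabetically by surname: Greco before Sato.
Bianchi, Lindqvist and Okafor all have date of consecration or institution 23 Mar 2001, so the next rule applies.
Bianchi, Lindqvist and Okafor all have years in holy orders 15 years, so the next rule applies.
Among Bianchi, Lindqvist and Okafor, alphabetically by surname: Bianchi before Lindqvist before Okafor.
Order: Drummond, Novak, Greco, Sato, Bianchi, Lindqvist, Okafor. So position 4.

4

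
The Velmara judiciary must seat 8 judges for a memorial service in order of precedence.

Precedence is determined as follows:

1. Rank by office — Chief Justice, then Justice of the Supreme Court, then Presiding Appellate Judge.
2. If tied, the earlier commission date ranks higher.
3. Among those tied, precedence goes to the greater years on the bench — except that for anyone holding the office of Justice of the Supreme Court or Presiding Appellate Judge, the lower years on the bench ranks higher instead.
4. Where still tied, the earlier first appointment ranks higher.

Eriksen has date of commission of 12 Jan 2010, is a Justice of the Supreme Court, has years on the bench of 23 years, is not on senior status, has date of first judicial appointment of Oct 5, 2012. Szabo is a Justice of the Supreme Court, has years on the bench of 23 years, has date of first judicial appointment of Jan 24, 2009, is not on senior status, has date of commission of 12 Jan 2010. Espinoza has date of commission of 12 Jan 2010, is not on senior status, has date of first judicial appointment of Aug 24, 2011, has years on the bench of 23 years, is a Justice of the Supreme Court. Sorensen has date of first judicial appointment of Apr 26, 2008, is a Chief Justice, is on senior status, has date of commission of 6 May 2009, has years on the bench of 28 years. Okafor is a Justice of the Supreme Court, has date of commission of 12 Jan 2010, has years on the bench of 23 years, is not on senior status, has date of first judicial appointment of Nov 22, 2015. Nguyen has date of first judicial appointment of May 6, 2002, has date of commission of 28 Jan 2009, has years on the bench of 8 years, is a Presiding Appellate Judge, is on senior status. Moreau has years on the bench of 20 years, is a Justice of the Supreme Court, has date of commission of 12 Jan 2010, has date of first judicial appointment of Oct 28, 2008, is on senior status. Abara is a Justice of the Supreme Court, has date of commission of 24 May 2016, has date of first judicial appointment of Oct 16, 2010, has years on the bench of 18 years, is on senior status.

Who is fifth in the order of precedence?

By office: Sorensen (Chief Justice); then Moreau, Szabo, Espinoza, Eriksen, Okafor and Abara (Justice of the Supreme Court); then Nguyen (Presiding Appellate Judge).
Among Moreau, Szabo, Espinoza, Eriksen, Okafor and Abara, by date of commission (earlier first): Moreau, Szabo, Espinoza, Eriksen and Okafor (12 Jan 2010) before Abara (24 May 2016).
Among Moreau, Szabo, Espinoza, Eriksen and Okafor, by years on the bench (lower first) (reversed rule for this group): Moreau (20 years) before Szabo, Espinoza, Eriksen and Okafor (23 years).
Among Szabo, Espinoza, Eriksen and Okafor, by date of first judicial appointment (earlier first): Szabo (Jan 24, 2009) before Espinoza (Aug 24, 2011) before Eriksen (Oct 5, 2012) before Okafor (Nov 22, 2015).
Order: Sorensen, Moreau, Szabo, Espinoza, Eriksen, Okafor, Abara, Nguyen.

Eriksen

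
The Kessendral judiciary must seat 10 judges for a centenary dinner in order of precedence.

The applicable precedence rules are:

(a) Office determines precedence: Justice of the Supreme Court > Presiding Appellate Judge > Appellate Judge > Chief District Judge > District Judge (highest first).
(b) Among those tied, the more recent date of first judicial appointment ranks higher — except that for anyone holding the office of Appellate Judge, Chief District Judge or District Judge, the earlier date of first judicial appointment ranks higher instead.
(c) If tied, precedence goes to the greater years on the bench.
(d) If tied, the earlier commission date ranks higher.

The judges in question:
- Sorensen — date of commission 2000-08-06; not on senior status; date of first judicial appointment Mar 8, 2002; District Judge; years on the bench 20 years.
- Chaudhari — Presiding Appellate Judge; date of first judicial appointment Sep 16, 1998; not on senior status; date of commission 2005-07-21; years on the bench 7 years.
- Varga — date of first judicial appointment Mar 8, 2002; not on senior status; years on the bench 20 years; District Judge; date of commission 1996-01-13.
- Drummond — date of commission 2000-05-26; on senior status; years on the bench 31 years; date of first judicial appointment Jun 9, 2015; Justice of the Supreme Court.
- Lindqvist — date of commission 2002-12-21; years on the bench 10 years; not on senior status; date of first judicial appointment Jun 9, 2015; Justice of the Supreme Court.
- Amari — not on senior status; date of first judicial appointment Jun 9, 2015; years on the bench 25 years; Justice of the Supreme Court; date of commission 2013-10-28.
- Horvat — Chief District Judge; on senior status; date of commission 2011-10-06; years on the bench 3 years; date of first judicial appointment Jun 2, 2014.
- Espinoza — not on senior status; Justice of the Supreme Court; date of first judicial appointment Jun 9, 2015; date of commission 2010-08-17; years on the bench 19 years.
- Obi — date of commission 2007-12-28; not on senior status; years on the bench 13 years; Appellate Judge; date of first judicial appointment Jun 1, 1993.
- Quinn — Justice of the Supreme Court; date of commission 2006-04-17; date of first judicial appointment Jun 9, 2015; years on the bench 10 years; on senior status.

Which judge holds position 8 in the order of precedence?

By office: Drummond, Amari, Espinoza, Lindqvist and Quinn (Justice of the Supreme Court); then Chaudhari (Presiding Appellate Judge); then Obi (Appellate Judge); then Horvat (Chief District Judge); then Varga and Sorensen (District Judge).
Drummond, Amari, Espinoza, Lindqvist and Quinn all have date of first judicial appointment Jun 9, 2015, so the next rule applies.
Among Drummond, Amari, Espinoza, Lindqvist and Quinn, by years on the bench (higher first): Drummond (31 years) before Amari (25 years) before Espinoza (19 years) before Lindqvist and Quinn (10 years).
Among Lindqvist and Quinn, by date of commission (earlier first): Lindqvist (2002-12-21) before Quinn (2006-04-17).
Varga and Sorensen both have date of first judicial appointment Mar 8, 2002, so the next rule applies.
Varga and Sorensen both have years on the bench 20 years, so the next rule applies.
Among Varga and Sorensen, by date of commission (earlier first): Varga (1996-01-13) before Sorensen (2000-08-06).
Order: Drummond, Amari, Espinoza, Lindqvist, Quinn, Chaudhari, Obi, Horvat, Varga, Sorensen.

Horvat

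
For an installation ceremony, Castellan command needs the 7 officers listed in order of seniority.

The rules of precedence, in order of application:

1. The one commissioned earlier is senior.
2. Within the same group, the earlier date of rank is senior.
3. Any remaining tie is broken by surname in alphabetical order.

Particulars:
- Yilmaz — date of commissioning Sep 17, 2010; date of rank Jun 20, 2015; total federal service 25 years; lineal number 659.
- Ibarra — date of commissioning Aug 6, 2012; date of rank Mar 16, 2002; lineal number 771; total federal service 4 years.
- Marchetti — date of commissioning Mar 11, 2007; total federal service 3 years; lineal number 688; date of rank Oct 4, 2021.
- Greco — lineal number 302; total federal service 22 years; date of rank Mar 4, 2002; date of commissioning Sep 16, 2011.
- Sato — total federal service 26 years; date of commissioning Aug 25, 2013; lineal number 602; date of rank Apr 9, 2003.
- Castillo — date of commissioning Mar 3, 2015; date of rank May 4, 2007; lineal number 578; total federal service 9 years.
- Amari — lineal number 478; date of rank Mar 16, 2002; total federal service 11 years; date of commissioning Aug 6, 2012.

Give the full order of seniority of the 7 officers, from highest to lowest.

By date of commissioning (earlier first): Marchetti (Mar 11, 2007); then Yilmaz (Sep 17, 2010); then Greco (Sep 16, 2011); then Amari and Ibarra (both Aug 6, 2012); then Sato (Aug 25, 2013); then Castillo (Mar 3, 2015).
Amari and Ibarra both have date of rank Mar 16, 2002, so the next rule applies.
Among Amari and Ibarra, alphabetically by surname: Amari before Ibarra.
Full order: Marchetti, Yilmaz, Greco, Amari, Ibarra, Sato, Castillo.

Marchetti, Yilmaz, Greco, Amari, Ibarra, Sato, Castillo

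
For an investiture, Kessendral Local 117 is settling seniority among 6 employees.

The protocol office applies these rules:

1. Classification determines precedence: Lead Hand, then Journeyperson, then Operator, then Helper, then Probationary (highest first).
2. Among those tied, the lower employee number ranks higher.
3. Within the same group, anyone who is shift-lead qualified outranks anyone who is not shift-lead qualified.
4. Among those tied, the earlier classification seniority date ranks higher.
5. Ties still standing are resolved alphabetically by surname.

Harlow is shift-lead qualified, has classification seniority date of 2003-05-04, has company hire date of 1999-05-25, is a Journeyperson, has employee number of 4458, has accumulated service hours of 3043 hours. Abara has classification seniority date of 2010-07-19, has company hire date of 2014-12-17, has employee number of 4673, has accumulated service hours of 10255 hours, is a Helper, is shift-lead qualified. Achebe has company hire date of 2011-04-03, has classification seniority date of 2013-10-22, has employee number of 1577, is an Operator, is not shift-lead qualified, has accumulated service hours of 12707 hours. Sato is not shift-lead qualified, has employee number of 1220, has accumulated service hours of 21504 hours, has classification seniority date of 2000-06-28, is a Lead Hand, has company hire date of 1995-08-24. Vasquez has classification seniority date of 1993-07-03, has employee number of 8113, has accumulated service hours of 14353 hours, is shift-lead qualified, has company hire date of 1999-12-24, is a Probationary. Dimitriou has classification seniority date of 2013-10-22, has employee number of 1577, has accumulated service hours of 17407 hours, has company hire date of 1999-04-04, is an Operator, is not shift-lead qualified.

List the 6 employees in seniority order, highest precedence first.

By classification: Sato (Lead Hand); then Harlow (Journeyperson); then Achebe and Dimitriou (Operator); then Abara (Helper); then Vasquez (Probationary).
Achebe and Dimitriou both have employee number 1577, so the next rule applies.
Achebe and Dimitriou are each not shift-lead qualified, so the next rule applies.
Achebe and Dimitriou both have classification seniority date 2013-10-22, so the next rule applies.
Among Achebe and Dimitriou, alphabetically by surname: Achebe before Dimitriou.
Full order: Sato, Harlow, Achebe, Dimitriou, Abara, Vasquez.

Sato, Harlow, Achebe, Dimitriou, Abara, Vasquez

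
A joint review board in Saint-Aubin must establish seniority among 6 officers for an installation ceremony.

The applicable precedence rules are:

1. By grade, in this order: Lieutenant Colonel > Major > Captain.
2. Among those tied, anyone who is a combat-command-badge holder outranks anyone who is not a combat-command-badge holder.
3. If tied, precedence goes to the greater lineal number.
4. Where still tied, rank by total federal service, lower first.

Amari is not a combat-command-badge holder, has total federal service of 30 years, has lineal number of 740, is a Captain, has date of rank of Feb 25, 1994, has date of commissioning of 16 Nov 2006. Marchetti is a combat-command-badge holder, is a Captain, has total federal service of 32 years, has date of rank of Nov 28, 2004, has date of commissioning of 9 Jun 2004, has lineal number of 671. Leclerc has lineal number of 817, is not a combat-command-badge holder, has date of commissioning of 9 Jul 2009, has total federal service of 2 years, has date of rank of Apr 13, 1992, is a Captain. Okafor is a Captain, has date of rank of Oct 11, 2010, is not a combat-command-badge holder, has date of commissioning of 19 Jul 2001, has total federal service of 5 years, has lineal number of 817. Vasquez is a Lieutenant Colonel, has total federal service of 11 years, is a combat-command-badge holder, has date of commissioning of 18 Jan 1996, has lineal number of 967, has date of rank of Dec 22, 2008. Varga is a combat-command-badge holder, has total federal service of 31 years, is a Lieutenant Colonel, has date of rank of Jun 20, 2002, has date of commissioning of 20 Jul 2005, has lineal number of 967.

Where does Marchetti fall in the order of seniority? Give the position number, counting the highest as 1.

By grade: Vasquez and Varga (Lieutenant Colonel); then Marchetti, Leclerc, Okafor and Amari (Captain).
Vasquez and Varga are each a combat-command-badge holder, so the next rule applies.
Vasquez and Varga both have lineal number 967, so the next rule applies.
Among Vasquez and Varga, by total federal service (lower first): Vasquez (11 years) before Varga (31 years).
Among Marchetti, Leclerc, Okafor and Amari, a combat-command-badge holder before not a combat-command-badge holder: Marchetti (a combat-command-badge holder) before Leclerc, Okafor and Amari (not a combat-command-badge holder).
Among Leclerc, Okafor and Amari, by lineal number (higher first): Leclerc and Okafor (817) before Amari (740).
Among Leclerc and Okafor, by total federal service (lower first): Leclerc (2 years) before Okafor (5 years).
Order: Vasquez, Varga, Marchetti, Leclerc, Okafor, Amari. So position 3.

3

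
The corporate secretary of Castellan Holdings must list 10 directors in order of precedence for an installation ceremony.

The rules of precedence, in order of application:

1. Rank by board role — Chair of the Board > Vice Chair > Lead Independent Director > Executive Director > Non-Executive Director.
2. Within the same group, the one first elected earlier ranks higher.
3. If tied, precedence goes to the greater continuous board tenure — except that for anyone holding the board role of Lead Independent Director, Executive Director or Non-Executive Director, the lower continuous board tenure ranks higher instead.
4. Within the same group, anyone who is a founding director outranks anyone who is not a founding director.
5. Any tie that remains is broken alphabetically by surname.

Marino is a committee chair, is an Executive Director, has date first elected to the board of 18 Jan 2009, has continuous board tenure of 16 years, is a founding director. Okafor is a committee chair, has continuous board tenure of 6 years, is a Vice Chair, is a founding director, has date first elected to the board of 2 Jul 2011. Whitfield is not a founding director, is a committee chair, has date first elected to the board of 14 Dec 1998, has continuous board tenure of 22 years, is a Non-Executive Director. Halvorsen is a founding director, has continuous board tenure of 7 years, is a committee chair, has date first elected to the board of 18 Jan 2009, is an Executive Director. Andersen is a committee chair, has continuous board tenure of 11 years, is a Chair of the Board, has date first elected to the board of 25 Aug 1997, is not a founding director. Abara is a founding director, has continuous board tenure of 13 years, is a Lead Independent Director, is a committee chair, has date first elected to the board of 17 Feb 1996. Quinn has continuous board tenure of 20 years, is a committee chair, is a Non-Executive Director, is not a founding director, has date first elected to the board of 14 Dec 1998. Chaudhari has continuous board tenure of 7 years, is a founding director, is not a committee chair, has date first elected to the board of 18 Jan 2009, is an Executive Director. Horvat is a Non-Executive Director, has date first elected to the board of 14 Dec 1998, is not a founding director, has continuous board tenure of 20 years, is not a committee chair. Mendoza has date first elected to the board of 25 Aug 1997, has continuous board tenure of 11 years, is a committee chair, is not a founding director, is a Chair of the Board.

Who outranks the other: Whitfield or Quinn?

By board role: Andersen and Mendoza (Chair of the Board); then Okafor (Vice Chair); then Abara (Lead Independent Director); then Chaudhari, Halvorsen and Marino (Executive Director); then Horvat, Quinn and Whitfield (Non-Executive Director).
Andersen and Mendoza both have date first elected to the board 25 Aug 1997, so the next rule applies.
Andersen and Mendoza both have continuous board tenure 11 years, so the next rule applies.
Andersen and Mendoza are each not a founding director, so the next rule applies.
Among Andersen and Mendoza, alphabetically by surname: Andersen before Mendoza.
Chaudhari, Halvorsen and Marino all have date first elected to the board 18 Jan 2009, so the next rule applies.
Among Chaudhari, Halvorsen and Marino, by continuous board tenure (lower first) (reversed rule for this group): Chaudhari and Halvorsen (7 years) before Marino (16 years).
Chaudhari and Halvorsen are each a founding director, so the next rule applies.
Among Chaudhari and Halvorsen, alphabetically by surname: Chaudhari before Halvorsen.
Horvat, Quinn and Whitfield all have date first elected to the board 14 Dec 1998, so the next rule applies.
Among Horvat, Quinn and Whitfield, by continuous board tenure (lower first) (reversed rule for this group): Horvat and Quinn (20 years) before Whitfield (22 years).
Horvat and Quinn are each not a founding director, so the next rule applies.
Among Horvat and Quinn, alphabetically by surname: Horvat before Quinn.
So Quinn takes precedence.

Quinn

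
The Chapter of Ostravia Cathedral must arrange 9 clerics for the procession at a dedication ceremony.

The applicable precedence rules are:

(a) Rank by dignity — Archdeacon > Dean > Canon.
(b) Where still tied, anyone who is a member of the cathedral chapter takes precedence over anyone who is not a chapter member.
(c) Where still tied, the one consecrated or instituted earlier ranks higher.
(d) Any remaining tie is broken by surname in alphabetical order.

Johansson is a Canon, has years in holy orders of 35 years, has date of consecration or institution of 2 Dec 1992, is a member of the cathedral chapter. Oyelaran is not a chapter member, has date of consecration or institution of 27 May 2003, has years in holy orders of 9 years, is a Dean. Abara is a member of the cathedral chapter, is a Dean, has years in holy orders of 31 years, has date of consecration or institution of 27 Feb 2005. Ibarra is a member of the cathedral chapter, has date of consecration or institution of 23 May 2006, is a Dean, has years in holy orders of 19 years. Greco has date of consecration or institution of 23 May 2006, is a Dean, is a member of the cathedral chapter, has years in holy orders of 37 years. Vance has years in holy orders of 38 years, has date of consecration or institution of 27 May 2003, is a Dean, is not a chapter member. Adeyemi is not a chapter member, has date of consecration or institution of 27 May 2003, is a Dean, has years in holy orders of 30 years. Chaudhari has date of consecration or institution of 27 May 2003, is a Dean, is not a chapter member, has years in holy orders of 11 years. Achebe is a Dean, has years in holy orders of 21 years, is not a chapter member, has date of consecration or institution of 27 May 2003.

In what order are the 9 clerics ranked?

By dignity: Abara, Greco, Ibarra, Achebe, Adeyemi, Chaudhari, Oyelaran and Vance (Dean); then Johansson (Canon).
Among Abara, Greco, Ibarra, Achebe, Adeyemi, Chaudhari, Oyelaran and Vance, a member of the cathedral chapter before not a chapter member: Abara, Greco and Ibarra (a member of the cathedral chapter) before Achebe, Adeyemi, Chaudhari, Oyelaran and Vance (not a chapter member).
Among Abara, Greco and Ibarra, by date of consecration or institution (earlier first): Abara (27 Feb 2005) before Greco and Ibarra (23 May 2006).
Among Greco and Ibarra, alphabetically by surname: Greco before Ibarra.
Achebe, Adeyemi, Chaudhari, Oyelaran and Vance all have date of consecration or institution 27 May 2003, so the next rule applies.
Among Achebe, Adeyemi, Chaudhari, Oyelaran and Vance, alphabetically by surname: Achebe before Adeyemi before Chaudhari before Oyelaran before Vance.
Full order: Abara, Greco, Ibarra, Achebe, Adeyemi, Chaudhari, Oyelaran, Vance, Johansson.

Abara, Greco, Ibarra, Achebe, Adeyemi, Chaudhari, Oyelaran, Vance, Johansson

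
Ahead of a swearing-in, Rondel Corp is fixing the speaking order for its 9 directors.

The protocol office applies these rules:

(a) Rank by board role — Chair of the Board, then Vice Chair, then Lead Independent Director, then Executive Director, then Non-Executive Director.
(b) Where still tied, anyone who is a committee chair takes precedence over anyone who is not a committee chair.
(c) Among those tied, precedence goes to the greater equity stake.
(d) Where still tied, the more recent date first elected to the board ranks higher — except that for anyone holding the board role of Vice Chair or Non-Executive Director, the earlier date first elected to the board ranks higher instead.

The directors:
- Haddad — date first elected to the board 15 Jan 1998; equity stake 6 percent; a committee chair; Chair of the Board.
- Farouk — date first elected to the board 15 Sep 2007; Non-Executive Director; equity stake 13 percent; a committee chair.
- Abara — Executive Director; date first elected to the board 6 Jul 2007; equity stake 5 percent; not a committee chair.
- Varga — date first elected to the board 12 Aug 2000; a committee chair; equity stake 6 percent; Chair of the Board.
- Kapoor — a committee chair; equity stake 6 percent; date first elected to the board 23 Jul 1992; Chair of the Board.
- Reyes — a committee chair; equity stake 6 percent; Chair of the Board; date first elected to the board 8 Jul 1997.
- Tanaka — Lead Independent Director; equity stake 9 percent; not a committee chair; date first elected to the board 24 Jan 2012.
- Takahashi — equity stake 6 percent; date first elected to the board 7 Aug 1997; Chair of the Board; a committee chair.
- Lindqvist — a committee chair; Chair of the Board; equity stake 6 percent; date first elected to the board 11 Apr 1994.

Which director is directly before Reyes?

Takahashi

By board role: Varga, Haddad, Takahashi, Reyes, Lindqvist and Kapoor (Chair of the Board); then Tanaka (Lead Independent Director); then Abara (Executive Director); then Farouk (Non-Executive Director).
Varga, Haddad, Takahashi, Reyes, Lindqvist and Kapoor are each a committee chair, so the next rule applies.
Varga, Haddad, Takahashi, Reyes, Lindqvist and Kapoor all have equity stake 6 percent, so the next rule applies.
Among Varga, Haddad, Takahashi, Reyes, Lindqvist and Kapoor, by date first elected to the board (later first): Varga (12 Aug 2000) before Haddad (15 Jan 1998) before Takahashi (7 Aug 1997) before Reyes (8 Jul 1997) before Lindqvist (11 Apr 1994) before Kapoor (23 Jul 1992).
Order: Varga, Haddad, Takahashi, Reyes, Lindqvist, Kapoor, Tanaka, Abara, Farouk.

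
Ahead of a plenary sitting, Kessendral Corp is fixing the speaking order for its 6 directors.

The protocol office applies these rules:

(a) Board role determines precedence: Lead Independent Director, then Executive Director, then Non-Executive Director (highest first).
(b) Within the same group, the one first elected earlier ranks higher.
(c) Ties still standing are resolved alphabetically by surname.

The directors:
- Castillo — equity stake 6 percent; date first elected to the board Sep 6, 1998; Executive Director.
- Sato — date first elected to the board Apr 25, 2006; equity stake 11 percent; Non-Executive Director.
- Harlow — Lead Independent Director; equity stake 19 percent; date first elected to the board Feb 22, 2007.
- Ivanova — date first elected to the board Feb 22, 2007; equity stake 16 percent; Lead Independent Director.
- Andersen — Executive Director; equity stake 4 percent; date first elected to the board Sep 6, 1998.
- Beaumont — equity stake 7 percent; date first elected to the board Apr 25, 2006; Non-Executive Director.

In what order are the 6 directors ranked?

Harlow, Ivanova, Andersen, Castillo, Beaumont, Sato

By board role: Harlow and Ivanova (Lead Independent Director); then Andersen and Castillo (Executive Director); then Beaumont and Sato (Non-Executive Director).
Harlow and Ivanova both have date first elected to the board Feb 22, 2007, so the next rule applies.
Among Harlow and Ivanova, alphabetically by surname: Harlow before Ivanova.
Andersen and Castillo both have date first elected to the board Sep 6, 1998, so the next rule applies.
Among Andersen and Castillo, alphabetically by surname: Andersen before Castillo.
Beaumont and Sato both have date first elected to the board Apr 25, 2006, so the next rule applies.
Among Beaumont and Sato, alphabetically by surname: Beaumont before Sato.
Full order: Harlow, Ivanova, Andersen, Castillo, Beaumont, Sato.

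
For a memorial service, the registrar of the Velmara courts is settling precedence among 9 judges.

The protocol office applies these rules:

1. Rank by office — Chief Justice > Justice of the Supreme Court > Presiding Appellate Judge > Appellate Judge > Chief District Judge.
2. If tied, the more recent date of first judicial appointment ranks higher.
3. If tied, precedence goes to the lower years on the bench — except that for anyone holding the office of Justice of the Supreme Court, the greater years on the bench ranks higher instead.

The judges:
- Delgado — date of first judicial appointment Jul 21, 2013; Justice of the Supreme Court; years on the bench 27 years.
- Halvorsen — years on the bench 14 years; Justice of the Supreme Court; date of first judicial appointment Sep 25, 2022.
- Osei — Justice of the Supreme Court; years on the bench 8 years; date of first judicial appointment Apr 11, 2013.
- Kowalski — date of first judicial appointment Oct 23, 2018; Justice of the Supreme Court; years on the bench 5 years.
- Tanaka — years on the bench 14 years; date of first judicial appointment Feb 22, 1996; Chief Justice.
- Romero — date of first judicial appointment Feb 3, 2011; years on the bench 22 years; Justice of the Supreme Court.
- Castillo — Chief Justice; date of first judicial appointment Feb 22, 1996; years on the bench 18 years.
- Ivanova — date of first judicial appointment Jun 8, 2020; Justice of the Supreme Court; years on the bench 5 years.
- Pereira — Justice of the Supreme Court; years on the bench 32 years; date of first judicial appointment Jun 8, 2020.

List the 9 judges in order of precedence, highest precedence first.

By office: Tanaka and Castillo (Chief Justice); then Halvorsen, Pereira, Ivanova, Kowalski, Delgado, Osei and Romero (Justice of the Supreme Court).
Tanaka and Castillo both have date of first judicial appointment Feb 22, 1996, so the next rule applies.
Among Tanaka and Castillo, by years on the bench (lower first): Tanaka (14 years) before Castillo (18 years).
Among Halvorsen, Pereira, Ivanova, Kowalski, Delgado, Osei and Romero, by date of first judicial appointment (later first): Halvorsen (Sep 25, 2022) before Pereira and Ivanova (Jun 8, 2020) before Kowalski (Oct 23, 2018) before Delgado (Jul 21, 2013) before Osei (Apr 11, 2013) before Romero (Feb 3, 2011).
Among Pereira and Ivanova, by years on the bench (higher first) (reversed rule for this group): Pereira (32 years) before Ivanova (5 years).
Full order: Tanaka, Castillo, Halvorsen, Pereira, Ivanova, Kowalski, Delgado, Osei, Romero.

Tanaka, Castillo, Halvorsen, Pereira, Ivanova, Kowalski, Delgado, Osei, Romero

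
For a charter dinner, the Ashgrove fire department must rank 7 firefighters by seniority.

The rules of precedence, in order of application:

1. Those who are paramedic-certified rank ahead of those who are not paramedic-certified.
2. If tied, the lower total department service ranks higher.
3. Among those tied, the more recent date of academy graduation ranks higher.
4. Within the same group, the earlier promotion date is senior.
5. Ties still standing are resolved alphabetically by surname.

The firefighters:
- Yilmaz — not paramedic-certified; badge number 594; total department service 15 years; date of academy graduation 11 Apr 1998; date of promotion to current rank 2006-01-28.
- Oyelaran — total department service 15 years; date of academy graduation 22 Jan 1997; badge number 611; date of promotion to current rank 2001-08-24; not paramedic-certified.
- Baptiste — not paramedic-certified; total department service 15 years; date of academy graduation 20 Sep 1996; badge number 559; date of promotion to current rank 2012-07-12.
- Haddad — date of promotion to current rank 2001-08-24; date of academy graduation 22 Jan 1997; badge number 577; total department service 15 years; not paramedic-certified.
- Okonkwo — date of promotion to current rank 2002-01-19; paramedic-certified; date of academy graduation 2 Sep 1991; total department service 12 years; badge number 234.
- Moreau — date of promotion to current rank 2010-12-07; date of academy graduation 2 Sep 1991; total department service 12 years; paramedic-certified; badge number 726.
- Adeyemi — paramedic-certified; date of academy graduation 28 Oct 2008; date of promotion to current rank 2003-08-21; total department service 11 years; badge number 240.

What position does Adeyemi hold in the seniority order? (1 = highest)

1

By the first rule: Adeyemi, Okonkwo and Moreau (each paramedic-certified); then Yilmaz, Haddad, Oyelaran and Baptiste (each not paramedic-certified).
Among Adeyemi, Okonkwo and Moreau, by total department service (lower first): Adeyemi (11 years) before Okonkwo and Moreau (12 years).
Okonkwo and Moreau both have date of academy graduation 2 Sep 1991, so the next rule applies.
Among Okonkwo and Moreau, by date of promotion to current rank (earlier first): Okonkwo (2002-01-19) before Moreau (2010-12-07).
Yilmaz, Haddad, Oyelaran and Baptiste all have total department service 15 years, so the next rule applies.
Among Yilmaz, Haddad, Oyelaran and Baptiste, by date of academy graduation (later first): Yilmaz (11 Apr 1998) before Haddad and Oyelaran (22 Jan 1997) before Baptiste (20 Sep 1996).
Haddad and Oyelaran both have date of promotion to current rank 2001-08-24, so the next rule applies.
Among Haddad and Oyelaran, alphabetically by surname: Haddad before Oyelaran.
Order: Adeyemi, Okonkwo, Moreau, Yilmaz, Haddad, Oyelaran, Baptiste. So position 1.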